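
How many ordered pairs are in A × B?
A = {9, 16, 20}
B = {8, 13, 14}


Set A = {9, 16, 20} has 3 elements.
Set B = {8, 13, 14} has 3 elements.
|A × B| = |A| × |B| = 3 × 3 = 9

9


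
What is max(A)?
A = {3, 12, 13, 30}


Set A = {3, 12, 13, 30}
Elements in ascending order: 3, 12, 13, 30
The largest element is 30.

30


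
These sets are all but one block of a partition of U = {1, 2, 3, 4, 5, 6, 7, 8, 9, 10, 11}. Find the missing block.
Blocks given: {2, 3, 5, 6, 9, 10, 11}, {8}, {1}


U = {1, 2, 3, 4, 5, 6, 7, 8, 9, 10, 11}
Shown blocks: {2, 3, 5, 6, 9, 10, 11}, {8}, {1}
A partition's blocks are pairwise disjoint and cover U, so the missing block = U \ (union of shown blocks).
Union of shown blocks: {1, 2, 3, 5, 6, 8, 9, 10, 11}
Missing block = U \ (union) = {4, 7}

{4, 7}


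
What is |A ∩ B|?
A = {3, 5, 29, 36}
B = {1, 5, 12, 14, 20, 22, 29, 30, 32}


Set A = {3, 5, 29, 36}
Set B = {1, 5, 12, 14, 20, 22, 29, 30, 32}
A ∩ B = {5, 29}
|A ∩ B| = 2

2


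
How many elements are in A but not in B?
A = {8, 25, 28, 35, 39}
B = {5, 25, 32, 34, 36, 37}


Set A = {8, 25, 28, 35, 39}
Set B = {5, 25, 32, 34, 36, 37}
A \ B = {8, 28, 35, 39}
|A \ B| = 4

4


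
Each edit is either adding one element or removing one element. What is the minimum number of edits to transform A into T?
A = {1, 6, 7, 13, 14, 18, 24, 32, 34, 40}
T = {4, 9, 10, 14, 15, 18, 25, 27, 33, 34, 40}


Set A = {1, 6, 7, 13, 14, 18, 24, 32, 34, 40}
Set T = {4, 9, 10, 14, 15, 18, 25, 27, 33, 34, 40}
Elements to remove from A (in A, not in T): {1, 6, 7, 13, 24, 32} → 6 removals
Elements to add to A (in T, not in A): {4, 9, 10, 15, 25, 27, 33} → 7 additions
Total edits = 6 + 7 = 13

13


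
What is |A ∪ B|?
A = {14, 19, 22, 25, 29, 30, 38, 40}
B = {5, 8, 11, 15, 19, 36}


Set A = {14, 19, 22, 25, 29, 30, 38, 40}, |A| = 8
Set B = {5, 8, 11, 15, 19, 36}, |B| = 6
A ∩ B = {19}, |A ∩ B| = 1
|A ∪ B| = |A| + |B| - |A ∩ B| = 8 + 6 - 1 = 13

13


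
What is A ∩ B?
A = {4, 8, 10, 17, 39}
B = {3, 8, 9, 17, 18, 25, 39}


Set A = {4, 8, 10, 17, 39}
Set B = {3, 8, 9, 17, 18, 25, 39}
A ∩ B includes only elements in both sets.
Check each element of A against B:
4 ✗, 8 ✓, 10 ✗, 17 ✓, 39 ✓
A ∩ B = {8, 17, 39}

{8, 17, 39}


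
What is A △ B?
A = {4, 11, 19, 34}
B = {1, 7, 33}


Set A = {4, 11, 19, 34}
Set B = {1, 7, 33}
A △ B = (A \ B) ∪ (B \ A)
Elements in A but not B: {4, 11, 19, 34}
Elements in B but not A: {1, 7, 33}
A △ B = {1, 4, 7, 11, 19, 33, 34}

{1, 4, 7, 11, 19, 33, 34}


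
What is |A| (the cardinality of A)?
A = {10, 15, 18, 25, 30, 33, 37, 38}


Set A = {10, 15, 18, 25, 30, 33, 37, 38}
Listing elements: 10, 15, 18, 25, 30, 33, 37, 38
Counting: 8 elements
|A| = 8

8


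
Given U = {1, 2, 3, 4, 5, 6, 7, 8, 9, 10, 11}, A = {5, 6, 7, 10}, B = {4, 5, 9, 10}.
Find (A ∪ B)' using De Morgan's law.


U = {1, 2, 3, 4, 5, 6, 7, 8, 9, 10, 11}
A = {5, 6, 7, 10}, B = {4, 5, 9, 10}
A ∪ B = {4, 5, 6, 7, 9, 10}
(A ∪ B)' = U \ (A ∪ B) = {1, 2, 3, 8, 11}
Verification via A' ∩ B': A' = {1, 2, 3, 4, 8, 9, 11}, B' = {1, 2, 3, 6, 7, 8, 11}
A' ∩ B' = {1, 2, 3, 8, 11} ✓

{1, 2, 3, 8, 11}


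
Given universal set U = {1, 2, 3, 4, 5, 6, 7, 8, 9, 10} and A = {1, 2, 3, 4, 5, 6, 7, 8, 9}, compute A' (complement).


Universal set U = {1, 2, 3, 4, 5, 6, 7, 8, 9, 10}
Set A = {1, 2, 3, 4, 5, 6, 7, 8, 9}
A' = U \ A = elements in U but not in A
Checking each element of U:
1 (in A, exclude), 2 (in A, exclude), 3 (in A, exclude), 4 (in A, exclude), 5 (in A, exclude), 6 (in A, exclude), 7 (in A, exclude), 8 (in A, exclude), 9 (in A, exclude), 10 (not in A, include)
A' = {10}

{10}


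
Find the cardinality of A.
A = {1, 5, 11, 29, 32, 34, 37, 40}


Set A = {1, 5, 11, 29, 32, 34, 37, 40}
Listing elements: 1, 5, 11, 29, 32, 34, 37, 40
Counting: 8 elements
|A| = 8

8


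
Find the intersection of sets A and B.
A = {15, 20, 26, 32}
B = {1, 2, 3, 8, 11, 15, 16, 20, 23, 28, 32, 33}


Set A = {15, 20, 26, 32}
Set B = {1, 2, 3, 8, 11, 15, 16, 20, 23, 28, 32, 33}
A ∩ B includes only elements in both sets.
Check each element of A against B:
15 ✓, 20 ✓, 26 ✗, 32 ✓
A ∩ B = {15, 20, 32}

{15, 20, 32}


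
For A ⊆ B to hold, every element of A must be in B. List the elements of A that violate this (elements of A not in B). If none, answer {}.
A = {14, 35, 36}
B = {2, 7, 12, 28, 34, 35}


Set A = {14, 35, 36}
Set B = {2, 7, 12, 28, 34, 35}
Check each element of A against B:
14 ∉ B (include), 35 ∈ B, 36 ∉ B (include)
Elements of A not in B: {14, 36}

{14, 36}


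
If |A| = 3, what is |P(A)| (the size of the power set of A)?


The set has 3 elements.
The power set contains all possible subsets.
|P(A)| = 2^|A| = 2^3 = 8

8


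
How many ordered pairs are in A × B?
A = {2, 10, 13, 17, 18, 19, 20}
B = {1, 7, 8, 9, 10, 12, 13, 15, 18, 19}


Set A = {2, 10, 13, 17, 18, 19, 20} has 7 elements.
Set B = {1, 7, 8, 9, 10, 12, 13, 15, 18, 19} has 10 elements.
|A × B| = |A| × |B| = 7 × 10 = 70

70


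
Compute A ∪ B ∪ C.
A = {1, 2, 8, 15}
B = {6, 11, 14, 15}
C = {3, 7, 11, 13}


Set A = {1, 2, 8, 15}
Set B = {6, 11, 14, 15}
Set C = {3, 7, 11, 13}
First, A ∪ B = {1, 2, 6, 8, 11, 14, 15}
Then, (A ∪ B) ∪ C = {1, 2, 3, 6, 7, 8, 11, 13, 14, 15}

{1, 2, 3, 6, 7, 8, 11, 13, 14, 15}


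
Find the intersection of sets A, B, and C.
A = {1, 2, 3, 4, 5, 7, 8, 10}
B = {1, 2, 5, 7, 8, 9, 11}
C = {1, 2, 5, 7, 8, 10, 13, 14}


Set A = {1, 2, 3, 4, 5, 7, 8, 10}
Set B = {1, 2, 5, 7, 8, 9, 11}
Set C = {1, 2, 5, 7, 8, 10, 13, 14}
First, A ∩ B = {1, 2, 5, 7, 8}
Then, (A ∩ B) ∩ C = {1, 2, 5, 7, 8}

{1, 2, 5, 7, 8}


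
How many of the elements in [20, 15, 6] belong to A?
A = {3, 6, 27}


Set A = {3, 6, 27}
Candidates: [20, 15, 6]
Check each candidate:
20 ∉ A, 15 ∉ A, 6 ∈ A
Count of candidates in A: 1

1


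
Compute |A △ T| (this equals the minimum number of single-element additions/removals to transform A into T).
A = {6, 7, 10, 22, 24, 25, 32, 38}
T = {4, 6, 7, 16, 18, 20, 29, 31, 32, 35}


Set A = {6, 7, 10, 22, 24, 25, 32, 38}
Set T = {4, 6, 7, 16, 18, 20, 29, 31, 32, 35}
Elements to remove from A (in A, not in T): {10, 22, 24, 25, 38} → 5 removals
Elements to add to A (in T, not in A): {4, 16, 18, 20, 29, 31, 35} → 7 additions
Total edits = 5 + 7 = 12

12


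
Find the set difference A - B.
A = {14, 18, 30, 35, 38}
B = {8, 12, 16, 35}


Set A = {14, 18, 30, 35, 38}
Set B = {8, 12, 16, 35}
A \ B includes elements in A that are not in B.
Check each element of A:
14 (not in B, keep), 18 (not in B, keep), 30 (not in B, keep), 35 (in B, remove), 38 (not in B, keep)
A \ B = {14, 18, 30, 38}

{14, 18, 30, 38}


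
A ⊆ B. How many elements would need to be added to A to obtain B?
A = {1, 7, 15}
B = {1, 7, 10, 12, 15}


Set A = {1, 7, 15}, |A| = 3
Set B = {1, 7, 10, 12, 15}, |B| = 5
Since A ⊆ B: B \ A = {10, 12}
|B| - |A| = 5 - 3 = 2

2


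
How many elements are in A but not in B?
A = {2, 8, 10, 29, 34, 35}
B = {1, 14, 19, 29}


Set A = {2, 8, 10, 29, 34, 35}
Set B = {1, 14, 19, 29}
A \ B = {2, 8, 10, 34, 35}
|A \ B| = 5

5


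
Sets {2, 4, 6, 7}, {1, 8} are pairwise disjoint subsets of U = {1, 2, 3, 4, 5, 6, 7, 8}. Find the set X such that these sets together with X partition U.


U = {1, 2, 3, 4, 5, 6, 7, 8}
Shown blocks: {2, 4, 6, 7}, {1, 8}
A partition's blocks are pairwise disjoint and cover U, so the missing block = U \ (union of shown blocks).
Union of shown blocks: {1, 2, 4, 6, 7, 8}
Missing block = U \ (union) = {3, 5}

{3, 5}


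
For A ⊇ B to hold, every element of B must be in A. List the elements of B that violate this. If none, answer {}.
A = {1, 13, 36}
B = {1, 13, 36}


Set A = {1, 13, 36}
Set B = {1, 13, 36}
Check each element of B against A:
1 ∈ A, 13 ∈ A, 36 ∈ A
Elements of B not in A: {}

{}


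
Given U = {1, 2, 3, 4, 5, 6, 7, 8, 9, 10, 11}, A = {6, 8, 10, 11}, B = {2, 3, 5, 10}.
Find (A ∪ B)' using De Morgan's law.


U = {1, 2, 3, 4, 5, 6, 7, 8, 9, 10, 11}
A = {6, 8, 10, 11}, B = {2, 3, 5, 10}
A ∪ B = {2, 3, 5, 6, 8, 10, 11}
(A ∪ B)' = U \ (A ∪ B) = {1, 4, 7, 9}
Verification via A' ∩ B': A' = {1, 2, 3, 4, 5, 7, 9}, B' = {1, 4, 6, 7, 8, 9, 11}
A' ∩ B' = {1, 4, 7, 9} ✓

{1, 4, 7, 9}


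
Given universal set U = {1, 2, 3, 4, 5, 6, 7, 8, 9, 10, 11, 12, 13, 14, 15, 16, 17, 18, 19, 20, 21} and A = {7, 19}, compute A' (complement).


Universal set U = {1, 2, 3, 4, 5, 6, 7, 8, 9, 10, 11, 12, 13, 14, 15, 16, 17, 18, 19, 20, 21}
Set A = {7, 19}
A' = U \ A = elements in U but not in A
Checking each element of U:
1 (not in A, include), 2 (not in A, include), 3 (not in A, include), 4 (not in A, include), 5 (not in A, include), 6 (not in A, include), 7 (in A, exclude), 8 (not in A, include), 9 (not in A, include), 10 (not in A, include), 11 (not in A, include), 12 (not in A, include), 13 (not in A, include), 14 (not in A, include), 15 (not in A, include), 16 (not in A, include), 17 (not in A, include), 18 (not in A, include), 19 (in A, exclude), 20 (not in A, include), 21 (not in A, include)
A' = {1, 2, 3, 4, 5, 6, 8, 9, 10, 11, 12, 13, 14, 15, 16, 17, 18, 20, 21}

{1, 2, 3, 4, 5, 6, 8, 9, 10, 11, 12, 13, 14, 15, 16, 17, 18, 20, 21}


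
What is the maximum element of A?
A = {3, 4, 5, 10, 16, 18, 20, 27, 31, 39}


Set A = {3, 4, 5, 10, 16, 18, 20, 27, 31, 39}
Elements in ascending order: 3, 4, 5, 10, 16, 18, 20, 27, 31, 39
The largest element is 39.

39


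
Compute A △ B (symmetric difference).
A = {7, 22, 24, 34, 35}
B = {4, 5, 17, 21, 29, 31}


Set A = {7, 22, 24, 34, 35}
Set B = {4, 5, 17, 21, 29, 31}
A △ B = (A \ B) ∪ (B \ A)
Elements in A but not B: {7, 22, 24, 34, 35}
Elements in B but not A: {4, 5, 17, 21, 29, 31}
A △ B = {4, 5, 7, 17, 21, 22, 24, 29, 31, 34, 35}

{4, 5, 7, 17, 21, 22, 24, 29, 31, 34, 35}


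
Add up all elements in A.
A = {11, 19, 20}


Set A = {11, 19, 20}
Sum = 11 + 19 + 20 = 50

50


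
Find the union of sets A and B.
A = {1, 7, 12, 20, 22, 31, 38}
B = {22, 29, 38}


Set A = {1, 7, 12, 20, 22, 31, 38}
Set B = {22, 29, 38}
A ∪ B includes all elements in either set.
Elements from A: {1, 7, 12, 20, 22, 31, 38}
Elements from B not already included: {29}
A ∪ B = {1, 7, 12, 20, 22, 29, 31, 38}

{1, 7, 12, 20, 22, 29, 31, 38}


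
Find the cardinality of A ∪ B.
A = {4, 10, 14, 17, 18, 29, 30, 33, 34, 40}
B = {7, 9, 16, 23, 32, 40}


Set A = {4, 10, 14, 17, 18, 29, 30, 33, 34, 40}, |A| = 10
Set B = {7, 9, 16, 23, 32, 40}, |B| = 6
A ∩ B = {40}, |A ∩ B| = 1
|A ∪ B| = |A| + |B| - |A ∩ B| = 10 + 6 - 1 = 15

15


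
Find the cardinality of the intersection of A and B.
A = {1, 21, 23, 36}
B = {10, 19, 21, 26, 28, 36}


Set A = {1, 21, 23, 36}
Set B = {10, 19, 21, 26, 28, 36}
A ∩ B = {21, 36}
|A ∩ B| = 2

2


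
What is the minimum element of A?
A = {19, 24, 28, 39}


Set A = {19, 24, 28, 39}
Elements in ascending order: 19, 24, 28, 39
The smallest element is 19.

19


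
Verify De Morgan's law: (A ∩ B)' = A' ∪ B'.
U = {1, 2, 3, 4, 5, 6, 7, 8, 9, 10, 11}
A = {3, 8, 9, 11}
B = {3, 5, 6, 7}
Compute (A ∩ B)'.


U = {1, 2, 3, 4, 5, 6, 7, 8, 9, 10, 11}
A = {3, 8, 9, 11}, B = {3, 5, 6, 7}
A ∩ B = {3}
(A ∩ B)' = U \ (A ∩ B) = {1, 2, 4, 5, 6, 7, 8, 9, 10, 11}
Verification via A' ∪ B': A' = {1, 2, 4, 5, 6, 7, 10}, B' = {1, 2, 4, 8, 9, 10, 11}
A' ∪ B' = {1, 2, 4, 5, 6, 7, 8, 9, 10, 11} ✓

{1, 2, 4, 5, 6, 7, 8, 9, 10, 11}


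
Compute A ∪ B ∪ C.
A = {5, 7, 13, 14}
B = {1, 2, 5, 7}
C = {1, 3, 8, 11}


Set A = {5, 7, 13, 14}
Set B = {1, 2, 5, 7}
Set C = {1, 3, 8, 11}
First, A ∪ B = {1, 2, 5, 7, 13, 14}
Then, (A ∪ B) ∪ C = {1, 2, 3, 5, 7, 8, 11, 13, 14}

{1, 2, 3, 5, 7, 8, 11, 13, 14}


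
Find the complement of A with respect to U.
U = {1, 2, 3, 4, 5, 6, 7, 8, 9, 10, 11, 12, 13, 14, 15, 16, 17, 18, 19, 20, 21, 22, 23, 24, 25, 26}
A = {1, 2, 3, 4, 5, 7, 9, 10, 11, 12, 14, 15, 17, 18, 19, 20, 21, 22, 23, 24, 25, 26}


Universal set U = {1, 2, 3, 4, 5, 6, 7, 8, 9, 10, 11, 12, 13, 14, 15, 16, 17, 18, 19, 20, 21, 22, 23, 24, 25, 26}
Set A = {1, 2, 3, 4, 5, 7, 9, 10, 11, 12, 14, 15, 17, 18, 19, 20, 21, 22, 23, 24, 25, 26}
A' = U \ A = elements in U but not in A
Checking each element of U:
1 (in A, exclude), 2 (in A, exclude), 3 (in A, exclude), 4 (in A, exclude), 5 (in A, exclude), 6 (not in A, include), 7 (in A, exclude), 8 (not in A, include), 9 (in A, exclude), 10 (in A, exclude), 11 (in A, exclude), 12 (in A, exclude), 13 (not in A, include), 14 (in A, exclude), 15 (in A, exclude), 16 (not in A, include), 17 (in A, exclude), 18 (in A, exclude), 19 (in A, exclude), 20 (in A, exclude), 21 (in A, exclude), 22 (in A, exclude), 23 (in A, exclude), 24 (in A, exclude), 25 (in A, exclude), 26 (in A, exclude)
A' = {6, 8, 13, 16}

{6, 8, 13, 16}


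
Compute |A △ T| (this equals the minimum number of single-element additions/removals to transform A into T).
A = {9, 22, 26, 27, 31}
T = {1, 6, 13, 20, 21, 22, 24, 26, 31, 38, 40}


Set A = {9, 22, 26, 27, 31}
Set T = {1, 6, 13, 20, 21, 22, 24, 26, 31, 38, 40}
Elements to remove from A (in A, not in T): {9, 27} → 2 removals
Elements to add to A (in T, not in A): {1, 6, 13, 20, 21, 24, 38, 40} → 8 additions
Total edits = 2 + 8 = 10

10


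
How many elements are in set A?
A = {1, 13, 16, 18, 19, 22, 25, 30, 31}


Set A = {1, 13, 16, 18, 19, 22, 25, 30, 31}
Listing elements: 1, 13, 16, 18, 19, 22, 25, 30, 31
Counting: 9 elements
|A| = 9

9


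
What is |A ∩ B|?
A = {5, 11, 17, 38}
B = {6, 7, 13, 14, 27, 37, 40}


Set A = {5, 11, 17, 38}
Set B = {6, 7, 13, 14, 27, 37, 40}
A ∩ B = {}
|A ∩ B| = 0

0


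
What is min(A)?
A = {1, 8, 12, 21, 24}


Set A = {1, 8, 12, 21, 24}
Elements in ascending order: 1, 8, 12, 21, 24
The smallest element is 1.

1


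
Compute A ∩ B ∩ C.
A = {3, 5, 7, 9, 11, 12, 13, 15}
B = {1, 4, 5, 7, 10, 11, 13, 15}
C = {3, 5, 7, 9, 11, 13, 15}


Set A = {3, 5, 7, 9, 11, 12, 13, 15}
Set B = {1, 4, 5, 7, 10, 11, 13, 15}
Set C = {3, 5, 7, 9, 11, 13, 15}
First, A ∩ B = {5, 7, 11, 13, 15}
Then, (A ∩ B) ∩ C = {5, 7, 11, 13, 15}

{5, 7, 11, 13, 15}


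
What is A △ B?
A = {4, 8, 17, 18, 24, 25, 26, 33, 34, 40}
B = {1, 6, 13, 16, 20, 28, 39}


Set A = {4, 8, 17, 18, 24, 25, 26, 33, 34, 40}
Set B = {1, 6, 13, 16, 20, 28, 39}
A △ B = (A \ B) ∪ (B \ A)
Elements in A but not B: {4, 8, 17, 18, 24, 25, 26, 33, 34, 40}
Elements in B but not A: {1, 6, 13, 16, 20, 28, 39}
A △ B = {1, 4, 6, 8, 13, 16, 17, 18, 20, 24, 25, 26, 28, 33, 34, 39, 40}

{1, 4, 6, 8, 13, 16, 17, 18, 20, 24, 25, 26, 28, 33, 34, 39, 40}


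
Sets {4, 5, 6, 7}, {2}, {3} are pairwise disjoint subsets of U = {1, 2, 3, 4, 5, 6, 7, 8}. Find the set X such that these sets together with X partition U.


U = {1, 2, 3, 4, 5, 6, 7, 8}
Shown blocks: {4, 5, 6, 7}, {2}, {3}
A partition's blocks are pairwise disjoint and cover U, so the missing block = U \ (union of shown blocks).
Union of shown blocks: {2, 3, 4, 5, 6, 7}
Missing block = U \ (union) = {1, 8}

{1, 8}


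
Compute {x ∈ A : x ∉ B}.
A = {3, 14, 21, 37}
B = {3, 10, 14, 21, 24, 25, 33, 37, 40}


Set A = {3, 14, 21, 37}
Set B = {3, 10, 14, 21, 24, 25, 33, 37, 40}
Check each element of A against B:
3 ∈ B, 14 ∈ B, 21 ∈ B, 37 ∈ B
Elements of A not in B: {}

{}


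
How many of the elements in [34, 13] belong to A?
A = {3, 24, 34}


Set A = {3, 24, 34}
Candidates: [34, 13]
Check each candidate:
34 ∈ A, 13 ∉ A
Count of candidates in A: 1

1


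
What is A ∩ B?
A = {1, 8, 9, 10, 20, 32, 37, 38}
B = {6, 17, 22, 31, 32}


Set A = {1, 8, 9, 10, 20, 32, 37, 38}
Set B = {6, 17, 22, 31, 32}
A ∩ B includes only elements in both sets.
Check each element of A against B:
1 ✗, 8 ✗, 9 ✗, 10 ✗, 20 ✗, 32 ✓, 37 ✗, 38 ✗
A ∩ B = {32}

{32}


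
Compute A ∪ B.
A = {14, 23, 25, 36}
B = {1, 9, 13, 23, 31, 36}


Set A = {14, 23, 25, 36}
Set B = {1, 9, 13, 23, 31, 36}
A ∪ B includes all elements in either set.
Elements from A: {14, 23, 25, 36}
Elements from B not already included: {1, 9, 13, 31}
A ∪ B = {1, 9, 13, 14, 23, 25, 31, 36}

{1, 9, 13, 14, 23, 25, 31, 36}


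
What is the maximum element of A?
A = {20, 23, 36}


Set A = {20, 23, 36}
Elements in ascending order: 20, 23, 36
The largest element is 36.

36


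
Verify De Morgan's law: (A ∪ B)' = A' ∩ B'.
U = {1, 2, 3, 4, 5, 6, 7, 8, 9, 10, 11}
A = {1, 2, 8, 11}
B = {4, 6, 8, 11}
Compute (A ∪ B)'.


U = {1, 2, 3, 4, 5, 6, 7, 8, 9, 10, 11}
A = {1, 2, 8, 11}, B = {4, 6, 8, 11}
A ∪ B = {1, 2, 4, 6, 8, 11}
(A ∪ B)' = U \ (A ∪ B) = {3, 5, 7, 9, 10}
Verification via A' ∩ B': A' = {3, 4, 5, 6, 7, 9, 10}, B' = {1, 2, 3, 5, 7, 9, 10}
A' ∩ B' = {3, 5, 7, 9, 10} ✓

{3, 5, 7, 9, 10}


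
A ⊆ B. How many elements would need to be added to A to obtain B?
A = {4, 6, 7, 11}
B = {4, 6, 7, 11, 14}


Set A = {4, 6, 7, 11}, |A| = 4
Set B = {4, 6, 7, 11, 14}, |B| = 5
Since A ⊆ B: B \ A = {14}
|B| - |A| = 5 - 4 = 1

1


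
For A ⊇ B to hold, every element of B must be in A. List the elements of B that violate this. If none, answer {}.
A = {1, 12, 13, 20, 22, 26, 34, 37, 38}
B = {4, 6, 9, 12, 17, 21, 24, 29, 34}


Set A = {1, 12, 13, 20, 22, 26, 34, 37, 38}
Set B = {4, 6, 9, 12, 17, 21, 24, 29, 34}
Check each element of B against A:
4 ∉ A (include), 6 ∉ A (include), 9 ∉ A (include), 12 ∈ A, 17 ∉ A (include), 21 ∉ A (include), 24 ∉ A (include), 29 ∉ A (include), 34 ∈ A
Elements of B not in A: {4, 6, 9, 17, 21, 24, 29}

{4, 6, 9, 17, 21, 24, 29}


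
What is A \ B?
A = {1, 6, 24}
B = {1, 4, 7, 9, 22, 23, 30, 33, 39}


Set A = {1, 6, 24}
Set B = {1, 4, 7, 9, 22, 23, 30, 33, 39}
A \ B includes elements in A that are not in B.
Check each element of A:
1 (in B, remove), 6 (not in B, keep), 24 (not in B, keep)
A \ B = {6, 24}

{6, 24}


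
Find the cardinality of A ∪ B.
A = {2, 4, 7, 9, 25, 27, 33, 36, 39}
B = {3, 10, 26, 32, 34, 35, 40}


Set A = {2, 4, 7, 9, 25, 27, 33, 36, 39}, |A| = 9
Set B = {3, 10, 26, 32, 34, 35, 40}, |B| = 7
A ∩ B = {}, |A ∩ B| = 0
|A ∪ B| = |A| + |B| - |A ∩ B| = 9 + 7 - 0 = 16

16


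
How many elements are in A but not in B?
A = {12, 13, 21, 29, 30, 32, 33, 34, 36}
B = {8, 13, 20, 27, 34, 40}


Set A = {12, 13, 21, 29, 30, 32, 33, 34, 36}
Set B = {8, 13, 20, 27, 34, 40}
A \ B = {12, 21, 29, 30, 32, 33, 36}
|A \ B| = 7

7


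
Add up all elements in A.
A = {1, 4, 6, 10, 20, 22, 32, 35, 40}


Set A = {1, 4, 6, 10, 20, 22, 32, 35, 40}
Sum = 1 + 4 + 6 + 10 + 20 + 22 + 32 + 35 + 40 = 170

170


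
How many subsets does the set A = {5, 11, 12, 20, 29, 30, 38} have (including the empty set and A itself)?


Set A = {5, 11, 12, 20, 29, 30, 38}
|A| = 7
The power set P(A) contains all subsets of A.
|P(A)| = 2^|A| = 2^7 = 128

128


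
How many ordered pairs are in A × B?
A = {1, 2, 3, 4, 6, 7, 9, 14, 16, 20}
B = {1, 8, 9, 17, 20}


Set A = {1, 2, 3, 4, 6, 7, 9, 14, 16, 20} has 10 elements.
Set B = {1, 8, 9, 17, 20} has 5 elements.
|A × B| = |A| × |B| = 10 × 5 = 50

50


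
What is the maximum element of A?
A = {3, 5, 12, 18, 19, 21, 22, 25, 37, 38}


Set A = {3, 5, 12, 18, 19, 21, 22, 25, 37, 38}
Elements in ascending order: 3, 5, 12, 18, 19, 21, 22, 25, 37, 38
The largest element is 38.

38


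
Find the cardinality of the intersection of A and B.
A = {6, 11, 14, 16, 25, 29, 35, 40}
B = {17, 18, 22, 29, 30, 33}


Set A = {6, 11, 14, 16, 25, 29, 35, 40}
Set B = {17, 18, 22, 29, 30, 33}
A ∩ B = {29}
|A ∩ B| = 1

1


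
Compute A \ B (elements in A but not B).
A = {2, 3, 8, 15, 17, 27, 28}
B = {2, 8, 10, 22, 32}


Set A = {2, 3, 8, 15, 17, 27, 28}
Set B = {2, 8, 10, 22, 32}
A \ B includes elements in A that are not in B.
Check each element of A:
2 (in B, remove), 3 (not in B, keep), 8 (in B, remove), 15 (not in B, keep), 17 (not in B, keep), 27 (not in B, keep), 28 (not in B, keep)
A \ B = {3, 15, 17, 27, 28}

{3, 15, 17, 27, 28}


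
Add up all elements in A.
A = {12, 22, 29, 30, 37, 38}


Set A = {12, 22, 29, 30, 37, 38}
Sum = 12 + 22 + 29 + 30 + 37 + 38 = 168

168


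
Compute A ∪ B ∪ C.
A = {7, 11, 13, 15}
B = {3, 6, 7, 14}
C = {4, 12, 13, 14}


Set A = {7, 11, 13, 15}
Set B = {3, 6, 7, 14}
Set C = {4, 12, 13, 14}
First, A ∪ B = {3, 6, 7, 11, 13, 14, 15}
Then, (A ∪ B) ∪ C = {3, 4, 6, 7, 11, 12, 13, 14, 15}

{3, 4, 6, 7, 11, 12, 13, 14, 15}


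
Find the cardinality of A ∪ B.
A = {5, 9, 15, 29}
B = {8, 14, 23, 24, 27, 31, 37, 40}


Set A = {5, 9, 15, 29}, |A| = 4
Set B = {8, 14, 23, 24, 27, 31, 37, 40}, |B| = 8
A ∩ B = {}, |A ∩ B| = 0
|A ∪ B| = |A| + |B| - |A ∩ B| = 4 + 8 - 0 = 12

12


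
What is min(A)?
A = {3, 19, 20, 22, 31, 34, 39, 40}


Set A = {3, 19, 20, 22, 31, 34, 39, 40}
Elements in ascending order: 3, 19, 20, 22, 31, 34, 39, 40
The smallest element is 3.

3


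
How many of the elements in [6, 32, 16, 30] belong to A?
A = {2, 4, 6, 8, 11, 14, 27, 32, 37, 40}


Set A = {2, 4, 6, 8, 11, 14, 27, 32, 37, 40}
Candidates: [6, 32, 16, 30]
Check each candidate:
6 ∈ A, 32 ∈ A, 16 ∉ A, 30 ∉ A
Count of candidates in A: 2

2


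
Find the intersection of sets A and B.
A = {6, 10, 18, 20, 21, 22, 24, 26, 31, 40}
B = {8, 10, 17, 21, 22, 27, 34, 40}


Set A = {6, 10, 18, 20, 21, 22, 24, 26, 31, 40}
Set B = {8, 10, 17, 21, 22, 27, 34, 40}
A ∩ B includes only elements in both sets.
Check each element of A against B:
6 ✗, 10 ✓, 18 ✗, 20 ✗, 21 ✓, 22 ✓, 24 ✗, 26 ✗, 31 ✗, 40 ✓
A ∩ B = {10, 21, 22, 40}

{10, 21, 22, 40}


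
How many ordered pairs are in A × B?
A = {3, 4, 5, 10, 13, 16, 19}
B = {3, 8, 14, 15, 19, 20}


Set A = {3, 4, 5, 10, 13, 16, 19} has 7 elements.
Set B = {3, 8, 14, 15, 19, 20} has 6 elements.
|A × B| = |A| × |B| = 7 × 6 = 42

42


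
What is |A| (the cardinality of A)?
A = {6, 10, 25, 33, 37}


Set A = {6, 10, 25, 33, 37}
Listing elements: 6, 10, 25, 33, 37
Counting: 5 elements
|A| = 5

5


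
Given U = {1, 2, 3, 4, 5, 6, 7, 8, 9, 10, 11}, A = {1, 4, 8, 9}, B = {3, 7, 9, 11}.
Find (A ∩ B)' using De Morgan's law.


U = {1, 2, 3, 4, 5, 6, 7, 8, 9, 10, 11}
A = {1, 4, 8, 9}, B = {3, 7, 9, 11}
A ∩ B = {9}
(A ∩ B)' = U \ (A ∩ B) = {1, 2, 3, 4, 5, 6, 7, 8, 10, 11}
Verification via A' ∪ B': A' = {2, 3, 5, 6, 7, 10, 11}, B' = {1, 2, 4, 5, 6, 8, 10}
A' ∪ B' = {1, 2, 3, 4, 5, 6, 7, 8, 10, 11} ✓

{1, 2, 3, 4, 5, 6, 7, 8, 10, 11}


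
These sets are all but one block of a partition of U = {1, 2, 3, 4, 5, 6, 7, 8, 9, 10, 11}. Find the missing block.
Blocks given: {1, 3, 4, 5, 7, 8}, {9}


U = {1, 2, 3, 4, 5, 6, 7, 8, 9, 10, 11}
Shown blocks: {1, 3, 4, 5, 7, 8}, {9}
A partition's blocks are pairwise disjoint and cover U, so the missing block = U \ (union of shown blocks).
Union of shown blocks: {1, 3, 4, 5, 7, 8, 9}
Missing block = U \ (union) = {2, 6, 10, 11}

{2, 6, 10, 11}


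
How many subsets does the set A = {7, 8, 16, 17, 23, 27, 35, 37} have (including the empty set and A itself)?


Set A = {7, 8, 16, 17, 23, 27, 35, 37}
|A| = 8
The power set P(A) contains all subsets of A.
|P(A)| = 2^|A| = 2^8 = 256

256


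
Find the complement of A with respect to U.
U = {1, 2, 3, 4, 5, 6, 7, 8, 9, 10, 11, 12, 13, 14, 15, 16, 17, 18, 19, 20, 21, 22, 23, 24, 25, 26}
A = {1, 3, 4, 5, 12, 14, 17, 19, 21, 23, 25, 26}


Universal set U = {1, 2, 3, 4, 5, 6, 7, 8, 9, 10, 11, 12, 13, 14, 15, 16, 17, 18, 19, 20, 21, 22, 23, 24, 25, 26}
Set A = {1, 3, 4, 5, 12, 14, 17, 19, 21, 23, 25, 26}
A' = U \ A = elements in U but not in A
Checking each element of U:
1 (in A, exclude), 2 (not in A, include), 3 (in A, exclude), 4 (in A, exclude), 5 (in A, exclude), 6 (not in A, include), 7 (not in A, include), 8 (not in A, include), 9 (not in A, include), 10 (not in A, include), 11 (not in A, include), 12 (in A, exclude), 13 (not in A, include), 14 (in A, exclude), 15 (not in A, include), 16 (not in A, include), 17 (in A, exclude), 18 (not in A, include), 19 (in A, exclude), 20 (not in A, include), 21 (in A, exclude), 22 (not in A, include), 23 (in A, exclude), 24 (not in A, include), 25 (in A, exclude), 26 (in A, exclude)
A' = {2, 6, 7, 8, 9, 10, 11, 13, 15, 16, 18, 20, 22, 24}

{2, 6, 7, 8, 9, 10, 11, 13, 15, 16, 18, 20, 22, 24}


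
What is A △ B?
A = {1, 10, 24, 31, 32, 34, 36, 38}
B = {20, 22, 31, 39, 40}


Set A = {1, 10, 24, 31, 32, 34, 36, 38}
Set B = {20, 22, 31, 39, 40}
A △ B = (A \ B) ∪ (B \ A)
Elements in A but not B: {1, 10, 24, 32, 34, 36, 38}
Elements in B but not A: {20, 22, 39, 40}
A △ B = {1, 10, 20, 22, 24, 32, 34, 36, 38, 39, 40}

{1, 10, 20, 22, 24, 32, 34, 36, 38, 39, 40}


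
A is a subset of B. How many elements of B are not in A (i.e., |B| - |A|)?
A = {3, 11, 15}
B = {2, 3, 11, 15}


Set A = {3, 11, 15}, |A| = 3
Set B = {2, 3, 11, 15}, |B| = 4
Since A ⊆ B: B \ A = {2}
|B| - |A| = 4 - 3 = 1

1


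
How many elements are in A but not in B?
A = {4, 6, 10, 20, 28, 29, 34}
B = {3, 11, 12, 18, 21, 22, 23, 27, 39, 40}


Set A = {4, 6, 10, 20, 28, 29, 34}
Set B = {3, 11, 12, 18, 21, 22, 23, 27, 39, 40}
A \ B = {4, 6, 10, 20, 28, 29, 34}
|A \ B| = 7

7


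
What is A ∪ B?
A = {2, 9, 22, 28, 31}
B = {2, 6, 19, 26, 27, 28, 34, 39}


Set A = {2, 9, 22, 28, 31}
Set B = {2, 6, 19, 26, 27, 28, 34, 39}
A ∪ B includes all elements in either set.
Elements from A: {2, 9, 22, 28, 31}
Elements from B not already included: {6, 19, 26, 27, 34, 39}
A ∪ B = {2, 6, 9, 19, 22, 26, 27, 28, 31, 34, 39}

{2, 6, 9, 19, 22, 26, 27, 28, 31, 34, 39}


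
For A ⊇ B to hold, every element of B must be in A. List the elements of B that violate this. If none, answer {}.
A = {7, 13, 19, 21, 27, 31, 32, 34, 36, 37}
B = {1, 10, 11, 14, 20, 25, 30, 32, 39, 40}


Set A = {7, 13, 19, 21, 27, 31, 32, 34, 36, 37}
Set B = {1, 10, 11, 14, 20, 25, 30, 32, 39, 40}
Check each element of B against A:
1 ∉ A (include), 10 ∉ A (include), 11 ∉ A (include), 14 ∉ A (include), 20 ∉ A (include), 25 ∉ A (include), 30 ∉ A (include), 32 ∈ A, 39 ∉ A (include), 40 ∉ A (include)
Elements of B not in A: {1, 10, 11, 14, 20, 25, 30, 39, 40}

{1, 10, 11, 14, 20, 25, 30, 39, 40}


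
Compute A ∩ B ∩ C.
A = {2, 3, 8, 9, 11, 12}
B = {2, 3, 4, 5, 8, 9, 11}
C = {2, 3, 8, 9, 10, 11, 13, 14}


Set A = {2, 3, 8, 9, 11, 12}
Set B = {2, 3, 4, 5, 8, 9, 11}
Set C = {2, 3, 8, 9, 10, 11, 13, 14}
First, A ∩ B = {2, 3, 8, 9, 11}
Then, (A ∩ B) ∩ C = {2, 3, 8, 9, 11}

{2, 3, 8, 9, 11}


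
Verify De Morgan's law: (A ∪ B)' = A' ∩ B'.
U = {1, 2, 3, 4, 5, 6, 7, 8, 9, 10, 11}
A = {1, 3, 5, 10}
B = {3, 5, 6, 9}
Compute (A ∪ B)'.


U = {1, 2, 3, 4, 5, 6, 7, 8, 9, 10, 11}
A = {1, 3, 5, 10}, B = {3, 5, 6, 9}
A ∪ B = {1, 3, 5, 6, 9, 10}
(A ∪ B)' = U \ (A ∪ B) = {2, 4, 7, 8, 11}
Verification via A' ∩ B': A' = {2, 4, 6, 7, 8, 9, 11}, B' = {1, 2, 4, 7, 8, 10, 11}
A' ∩ B' = {2, 4, 7, 8, 11} ✓

{2, 4, 7, 8, 11}


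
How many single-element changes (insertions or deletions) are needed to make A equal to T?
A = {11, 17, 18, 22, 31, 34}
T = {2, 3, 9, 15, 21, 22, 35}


Set A = {11, 17, 18, 22, 31, 34}
Set T = {2, 3, 9, 15, 21, 22, 35}
Elements to remove from A (in A, not in T): {11, 17, 18, 31, 34} → 5 removals
Elements to add to A (in T, not in A): {2, 3, 9, 15, 21, 35} → 6 additions
Total edits = 5 + 6 = 11

11


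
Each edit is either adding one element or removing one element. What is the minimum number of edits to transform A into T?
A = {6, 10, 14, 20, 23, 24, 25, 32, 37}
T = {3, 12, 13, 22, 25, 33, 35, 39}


Set A = {6, 10, 14, 20, 23, 24, 25, 32, 37}
Set T = {3, 12, 13, 22, 25, 33, 35, 39}
Elements to remove from A (in A, not in T): {6, 10, 14, 20, 23, 24, 32, 37} → 8 removals
Elements to add to A (in T, not in A): {3, 12, 13, 22, 33, 35, 39} → 7 additions
Total edits = 8 + 7 = 15

15


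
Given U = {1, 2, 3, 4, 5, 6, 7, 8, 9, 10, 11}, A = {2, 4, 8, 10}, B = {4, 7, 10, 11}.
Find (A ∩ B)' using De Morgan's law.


U = {1, 2, 3, 4, 5, 6, 7, 8, 9, 10, 11}
A = {2, 4, 8, 10}, B = {4, 7, 10, 11}
A ∩ B = {4, 10}
(A ∩ B)' = U \ (A ∩ B) = {1, 2, 3, 5, 6, 7, 8, 9, 11}
Verification via A' ∪ B': A' = {1, 3, 5, 6, 7, 9, 11}, B' = {1, 2, 3, 5, 6, 8, 9}
A' ∪ B' = {1, 2, 3, 5, 6, 7, 8, 9, 11} ✓

{1, 2, 3, 5, 6, 7, 8, 9, 11}


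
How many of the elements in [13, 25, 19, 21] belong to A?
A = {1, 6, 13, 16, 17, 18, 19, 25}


Set A = {1, 6, 13, 16, 17, 18, 19, 25}
Candidates: [13, 25, 19, 21]
Check each candidate:
13 ∈ A, 25 ∈ A, 19 ∈ A, 21 ∉ A
Count of candidates in A: 3

3


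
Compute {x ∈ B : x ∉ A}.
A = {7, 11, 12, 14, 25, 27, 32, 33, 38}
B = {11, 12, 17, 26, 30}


Set A = {7, 11, 12, 14, 25, 27, 32, 33, 38}
Set B = {11, 12, 17, 26, 30}
Check each element of B against A:
11 ∈ A, 12 ∈ A, 17 ∉ A (include), 26 ∉ A (include), 30 ∉ A (include)
Elements of B not in A: {17, 26, 30}

{17, 26, 30}


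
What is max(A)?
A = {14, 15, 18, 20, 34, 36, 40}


Set A = {14, 15, 18, 20, 34, 36, 40}
Elements in ascending order: 14, 15, 18, 20, 34, 36, 40
The largest element is 40.

40


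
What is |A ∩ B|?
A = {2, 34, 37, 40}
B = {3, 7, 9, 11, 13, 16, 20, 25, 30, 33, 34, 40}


Set A = {2, 34, 37, 40}
Set B = {3, 7, 9, 11, 13, 16, 20, 25, 30, 33, 34, 40}
A ∩ B = {34, 40}
|A ∩ B| = 2

2


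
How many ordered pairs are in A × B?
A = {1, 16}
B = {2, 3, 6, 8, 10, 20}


Set A = {1, 16} has 2 elements.
Set B = {2, 3, 6, 8, 10, 20} has 6 elements.
|A × B| = |A| × |B| = 2 × 6 = 12

12


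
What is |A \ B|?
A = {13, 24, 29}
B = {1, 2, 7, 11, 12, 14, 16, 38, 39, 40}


Set A = {13, 24, 29}
Set B = {1, 2, 7, 11, 12, 14, 16, 38, 39, 40}
A \ B = {13, 24, 29}
|A \ B| = 3

3


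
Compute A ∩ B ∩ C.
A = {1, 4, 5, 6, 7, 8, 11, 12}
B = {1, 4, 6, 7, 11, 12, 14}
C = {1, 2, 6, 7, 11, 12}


Set A = {1, 4, 5, 6, 7, 8, 11, 12}
Set B = {1, 4, 6, 7, 11, 12, 14}
Set C = {1, 2, 6, 7, 11, 12}
First, A ∩ B = {1, 4, 6, 7, 11, 12}
Then, (A ∩ B) ∩ C = {1, 6, 7, 11, 12}

{1, 6, 7, 11, 12}


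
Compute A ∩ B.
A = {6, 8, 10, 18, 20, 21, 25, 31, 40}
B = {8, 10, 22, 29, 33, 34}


Set A = {6, 8, 10, 18, 20, 21, 25, 31, 40}
Set B = {8, 10, 22, 29, 33, 34}
A ∩ B includes only elements in both sets.
Check each element of A against B:
6 ✗, 8 ✓, 10 ✓, 18 ✗, 20 ✗, 21 ✗, 25 ✗, 31 ✗, 40 ✗
A ∩ B = {8, 10}

{8, 10}


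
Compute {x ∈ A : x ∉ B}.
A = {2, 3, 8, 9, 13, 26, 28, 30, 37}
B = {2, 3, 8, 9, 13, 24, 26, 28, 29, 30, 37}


Set A = {2, 3, 8, 9, 13, 26, 28, 30, 37}
Set B = {2, 3, 8, 9, 13, 24, 26, 28, 29, 30, 37}
Check each element of A against B:
2 ∈ B, 3 ∈ B, 8 ∈ B, 9 ∈ B, 13 ∈ B, 26 ∈ B, 28 ∈ B, 30 ∈ B, 37 ∈ B
Elements of A not in B: {}

{}


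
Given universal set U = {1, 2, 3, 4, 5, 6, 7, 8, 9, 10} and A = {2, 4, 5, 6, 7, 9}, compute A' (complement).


Universal set U = {1, 2, 3, 4, 5, 6, 7, 8, 9, 10}
Set A = {2, 4, 5, 6, 7, 9}
A' = U \ A = elements in U but not in A
Checking each element of U:
1 (not in A, include), 2 (in A, exclude), 3 (not in A, include), 4 (in A, exclude), 5 (in A, exclude), 6 (in A, exclude), 7 (in A, exclude), 8 (not in A, include), 9 (in A, exclude), 10 (not in A, include)
A' = {1, 3, 8, 10}

{1, 3, 8, 10}


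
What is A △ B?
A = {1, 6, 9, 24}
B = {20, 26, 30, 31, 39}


Set A = {1, 6, 9, 24}
Set B = {20, 26, 30, 31, 39}
A △ B = (A \ B) ∪ (B \ A)
Elements in A but not B: {1, 6, 9, 24}
Elements in B but not A: {20, 26, 30, 31, 39}
A △ B = {1, 6, 9, 20, 24, 26, 30, 31, 39}

{1, 6, 9, 20, 24, 26, 30, 31, 39}


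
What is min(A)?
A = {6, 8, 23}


Set A = {6, 8, 23}
Elements in ascending order: 6, 8, 23
The smallest element is 6.

6


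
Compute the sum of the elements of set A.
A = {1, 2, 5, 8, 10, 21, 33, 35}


Set A = {1, 2, 5, 8, 10, 21, 33, 35}
Sum = 1 + 2 + 5 + 8 + 10 + 21 + 33 + 35 = 115

115


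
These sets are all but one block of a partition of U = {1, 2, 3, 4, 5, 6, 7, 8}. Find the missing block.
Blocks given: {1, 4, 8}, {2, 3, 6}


U = {1, 2, 3, 4, 5, 6, 7, 8}
Shown blocks: {1, 4, 8}, {2, 3, 6}
A partition's blocks are pairwise disjoint and cover U, so the missing block = U \ (union of shown blocks).
Union of shown blocks: {1, 2, 3, 4, 6, 8}
Missing block = U \ (union) = {5, 7}

{5, 7}


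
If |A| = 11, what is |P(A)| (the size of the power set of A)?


The set has 11 elements.
The power set contains all possible subsets.
|P(A)| = 2^|A| = 2^11 = 2048

2048


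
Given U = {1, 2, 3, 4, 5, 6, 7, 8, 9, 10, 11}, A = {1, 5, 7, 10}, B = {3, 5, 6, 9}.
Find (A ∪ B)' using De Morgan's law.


U = {1, 2, 3, 4, 5, 6, 7, 8, 9, 10, 11}
A = {1, 5, 7, 10}, B = {3, 5, 6, 9}
A ∪ B = {1, 3, 5, 6, 7, 9, 10}
(A ∪ B)' = U \ (A ∪ B) = {2, 4, 8, 11}
Verification via A' ∩ B': A' = {2, 3, 4, 6, 8, 9, 11}, B' = {1, 2, 4, 7, 8, 10, 11}
A' ∩ B' = {2, 4, 8, 11} ✓

{2, 4, 8, 11}


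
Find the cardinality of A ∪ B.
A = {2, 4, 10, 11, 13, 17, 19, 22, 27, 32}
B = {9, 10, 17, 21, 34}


Set A = {2, 4, 10, 11, 13, 17, 19, 22, 27, 32}, |A| = 10
Set B = {9, 10, 17, 21, 34}, |B| = 5
A ∩ B = {10, 17}, |A ∩ B| = 2
|A ∪ B| = |A| + |B| - |A ∩ B| = 10 + 5 - 2 = 13

13


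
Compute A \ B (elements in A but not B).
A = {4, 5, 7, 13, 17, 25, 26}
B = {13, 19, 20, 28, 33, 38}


Set A = {4, 5, 7, 13, 17, 25, 26}
Set B = {13, 19, 20, 28, 33, 38}
A \ B includes elements in A that are not in B.
Check each element of A:
4 (not in B, keep), 5 (not in B, keep), 7 (not in B, keep), 13 (in B, remove), 17 (not in B, keep), 25 (not in B, keep), 26 (not in B, keep)
A \ B = {4, 5, 7, 17, 25, 26}

{4, 5, 7, 17, 25, 26}


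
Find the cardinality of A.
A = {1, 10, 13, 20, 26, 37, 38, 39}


Set A = {1, 10, 13, 20, 26, 37, 38, 39}
Listing elements: 1, 10, 13, 20, 26, 37, 38, 39
Counting: 8 elements
|A| = 8

8


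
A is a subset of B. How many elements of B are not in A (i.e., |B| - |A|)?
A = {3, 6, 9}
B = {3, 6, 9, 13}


Set A = {3, 6, 9}, |A| = 3
Set B = {3, 6, 9, 13}, |B| = 4
Since A ⊆ B: B \ A = {13}
|B| - |A| = 4 - 3 = 1

1


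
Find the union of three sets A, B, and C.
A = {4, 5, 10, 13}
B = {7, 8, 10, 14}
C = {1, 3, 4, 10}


Set A = {4, 5, 10, 13}
Set B = {7, 8, 10, 14}
Set C = {1, 3, 4, 10}
First, A ∪ B = {4, 5, 7, 8, 10, 13, 14}
Then, (A ∪ B) ∪ C = {1, 3, 4, 5, 7, 8, 10, 13, 14}

{1, 3, 4, 5, 7, 8, 10, 13, 14}


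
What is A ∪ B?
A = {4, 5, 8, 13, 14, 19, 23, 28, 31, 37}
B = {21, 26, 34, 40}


Set A = {4, 5, 8, 13, 14, 19, 23, 28, 31, 37}
Set B = {21, 26, 34, 40}
A ∪ B includes all elements in either set.
Elements from A: {4, 5, 8, 13, 14, 19, 23, 28, 31, 37}
Elements from B not already included: {21, 26, 34, 40}
A ∪ B = {4, 5, 8, 13, 14, 19, 21, 23, 26, 28, 31, 34, 37, 40}

{4, 5, 8, 13, 14, 19, 21, 23, 26, 28, 31, 34, 37, 40}


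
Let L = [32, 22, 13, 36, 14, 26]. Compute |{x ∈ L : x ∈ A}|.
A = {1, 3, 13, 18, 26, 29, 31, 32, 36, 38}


Set A = {1, 3, 13, 18, 26, 29, 31, 32, 36, 38}
Candidates: [32, 22, 13, 36, 14, 26]
Check each candidate:
32 ∈ A, 22 ∉ A, 13 ∈ A, 36 ∈ A, 14 ∉ A, 26 ∈ A
Count of candidates in A: 4

4


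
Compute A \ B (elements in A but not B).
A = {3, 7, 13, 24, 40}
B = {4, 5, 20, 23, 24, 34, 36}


Set A = {3, 7, 13, 24, 40}
Set B = {4, 5, 20, 23, 24, 34, 36}
A \ B includes elements in A that are not in B.
Check each element of A:
3 (not in B, keep), 7 (not in B, keep), 13 (not in B, keep), 24 (in B, remove), 40 (not in B, keep)
A \ B = {3, 7, 13, 40}

{3, 7, 13, 40}


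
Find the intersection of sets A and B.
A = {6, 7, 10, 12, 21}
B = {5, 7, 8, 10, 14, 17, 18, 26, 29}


Set A = {6, 7, 10, 12, 21}
Set B = {5, 7, 8, 10, 14, 17, 18, 26, 29}
A ∩ B includes only elements in both sets.
Check each element of A against B:
6 ✗, 7 ✓, 10 ✓, 12 ✗, 21 ✗
A ∩ B = {7, 10}

{7, 10}


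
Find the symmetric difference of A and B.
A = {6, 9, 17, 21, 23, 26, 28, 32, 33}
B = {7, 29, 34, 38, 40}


Set A = {6, 9, 17, 21, 23, 26, 28, 32, 33}
Set B = {7, 29, 34, 38, 40}
A △ B = (A \ B) ∪ (B \ A)
Elements in A but not B: {6, 9, 17, 21, 23, 26, 28, 32, 33}
Elements in B but not A: {7, 29, 34, 38, 40}
A △ B = {6, 7, 9, 17, 21, 23, 26, 28, 29, 32, 33, 34, 38, 40}

{6, 7, 9, 17, 21, 23, 26, 28, 29, 32, 33, 34, 38, 40}


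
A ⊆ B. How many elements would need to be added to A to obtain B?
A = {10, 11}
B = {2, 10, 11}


Set A = {10, 11}, |A| = 2
Set B = {2, 10, 11}, |B| = 3
Since A ⊆ B: B \ A = {2}
|B| - |A| = 3 - 2 = 1

1


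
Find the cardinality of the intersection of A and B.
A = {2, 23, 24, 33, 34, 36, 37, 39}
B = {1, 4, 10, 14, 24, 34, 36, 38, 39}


Set A = {2, 23, 24, 33, 34, 36, 37, 39}
Set B = {1, 4, 10, 14, 24, 34, 36, 38, 39}
A ∩ B = {24, 34, 36, 39}
|A ∩ B| = 4

4


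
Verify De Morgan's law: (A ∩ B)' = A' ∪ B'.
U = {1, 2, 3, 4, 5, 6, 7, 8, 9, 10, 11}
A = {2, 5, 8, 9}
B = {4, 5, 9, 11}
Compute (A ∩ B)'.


U = {1, 2, 3, 4, 5, 6, 7, 8, 9, 10, 11}
A = {2, 5, 8, 9}, B = {4, 5, 9, 11}
A ∩ B = {5, 9}
(A ∩ B)' = U \ (A ∩ B) = {1, 2, 3, 4, 6, 7, 8, 10, 11}
Verification via A' ∪ B': A' = {1, 3, 4, 6, 7, 10, 11}, B' = {1, 2, 3, 6, 7, 8, 10}
A' ∪ B' = {1, 2, 3, 4, 6, 7, 8, 10, 11} ✓

{1, 2, 3, 4, 6, 7, 8, 10, 11}


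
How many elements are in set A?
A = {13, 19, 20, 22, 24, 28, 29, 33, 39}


Set A = {13, 19, 20, 22, 24, 28, 29, 33, 39}
Listing elements: 13, 19, 20, 22, 24, 28, 29, 33, 39
Counting: 9 elements
|A| = 9

9


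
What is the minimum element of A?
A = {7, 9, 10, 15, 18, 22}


Set A = {7, 9, 10, 15, 18, 22}
Elements in ascending order: 7, 9, 10, 15, 18, 22
The smallest element is 7.

7


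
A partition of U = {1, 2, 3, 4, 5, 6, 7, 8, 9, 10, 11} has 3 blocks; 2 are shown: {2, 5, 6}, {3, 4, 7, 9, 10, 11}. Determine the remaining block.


U = {1, 2, 3, 4, 5, 6, 7, 8, 9, 10, 11}
Shown blocks: {2, 5, 6}, {3, 4, 7, 9, 10, 11}
A partition's blocks are pairwise disjoint and cover U, so the missing block = U \ (union of shown blocks).
Union of shown blocks: {2, 3, 4, 5, 6, 7, 9, 10, 11}
Missing block = U \ (union) = {1, 8}

{1, 8}


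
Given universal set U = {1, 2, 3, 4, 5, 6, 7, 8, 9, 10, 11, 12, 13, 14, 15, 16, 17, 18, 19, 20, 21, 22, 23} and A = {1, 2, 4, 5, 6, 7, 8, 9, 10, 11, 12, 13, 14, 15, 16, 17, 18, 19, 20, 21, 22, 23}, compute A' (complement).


Universal set U = {1, 2, 3, 4, 5, 6, 7, 8, 9, 10, 11, 12, 13, 14, 15, 16, 17, 18, 19, 20, 21, 22, 23}
Set A = {1, 2, 4, 5, 6, 7, 8, 9, 10, 11, 12, 13, 14, 15, 16, 17, 18, 19, 20, 21, 22, 23}
A' = U \ A = elements in U but not in A
Checking each element of U:
1 (in A, exclude), 2 (in A, exclude), 3 (not in A, include), 4 (in A, exclude), 5 (in A, exclude), 6 (in A, exclude), 7 (in A, exclude), 8 (in A, exclude), 9 (in A, exclude), 10 (in A, exclude), 11 (in A, exclude), 12 (in A, exclude), 13 (in A, exclude), 14 (in A, exclude), 15 (in A, exclude), 16 (in A, exclude), 17 (in A, exclude), 18 (in A, exclude), 19 (in A, exclude), 20 (in A, exclude), 21 (in A, exclude), 22 (in A, exclude), 23 (in A, exclude)
A' = {3}

{3}


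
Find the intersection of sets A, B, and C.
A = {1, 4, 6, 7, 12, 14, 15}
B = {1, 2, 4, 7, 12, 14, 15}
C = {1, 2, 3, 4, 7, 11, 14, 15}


Set A = {1, 4, 6, 7, 12, 14, 15}
Set B = {1, 2, 4, 7, 12, 14, 15}
Set C = {1, 2, 3, 4, 7, 11, 14, 15}
First, A ∩ B = {1, 4, 7, 12, 14, 15}
Then, (A ∩ B) ∩ C = {1, 4, 7, 14, 15}

{1, 4, 7, 14, 15}


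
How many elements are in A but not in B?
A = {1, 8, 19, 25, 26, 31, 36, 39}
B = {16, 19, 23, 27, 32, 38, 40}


Set A = {1, 8, 19, 25, 26, 31, 36, 39}
Set B = {16, 19, 23, 27, 32, 38, 40}
A \ B = {1, 8, 25, 26, 31, 36, 39}
|A \ B| = 7

7


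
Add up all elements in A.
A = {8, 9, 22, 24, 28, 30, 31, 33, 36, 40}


Set A = {8, 9, 22, 24, 28, 30, 31, 33, 36, 40}
Sum = 8 + 9 + 22 + 24 + 28 + 30 + 31 + 33 + 36 + 40 = 261

261


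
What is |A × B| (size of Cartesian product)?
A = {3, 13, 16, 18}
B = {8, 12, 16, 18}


Set A = {3, 13, 16, 18} has 4 elements.
Set B = {8, 12, 16, 18} has 4 elements.
|A × B| = |A| × |B| = 4 × 4 = 16

16


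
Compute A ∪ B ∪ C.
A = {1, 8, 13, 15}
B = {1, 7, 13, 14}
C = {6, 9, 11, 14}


Set A = {1, 8, 13, 15}
Set B = {1, 7, 13, 14}
Set C = {6, 9, 11, 14}
First, A ∪ B = {1, 7, 8, 13, 14, 15}
Then, (A ∪ B) ∪ C = {1, 6, 7, 8, 9, 11, 13, 14, 15}

{1, 6, 7, 8, 9, 11, 13, 14, 15}
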